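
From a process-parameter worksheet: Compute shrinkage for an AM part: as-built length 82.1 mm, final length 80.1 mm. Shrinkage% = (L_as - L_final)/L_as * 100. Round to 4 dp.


Shrinkage = ((82.1-80.1)/82.1)*100 = 2.4361 %


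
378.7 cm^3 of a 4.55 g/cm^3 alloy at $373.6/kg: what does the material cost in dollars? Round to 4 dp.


Mass = 378.7*4.55/1000 = 1.723085 kg
Cost = 1.723085 * 373.6 = 643.7446 $


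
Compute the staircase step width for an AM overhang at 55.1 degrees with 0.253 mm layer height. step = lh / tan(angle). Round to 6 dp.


step = 0.253 / tan(55.1) = 0.176495 mm


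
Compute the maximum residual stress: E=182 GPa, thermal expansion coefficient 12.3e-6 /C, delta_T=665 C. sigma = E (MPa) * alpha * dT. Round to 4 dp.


sigma = 182*1000 * 12.3e-6 * 665 = 1488.669 MPa


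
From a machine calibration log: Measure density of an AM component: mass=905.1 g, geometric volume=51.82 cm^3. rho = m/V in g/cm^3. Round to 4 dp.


rho = 905.1 / 51.82 = 17.4662 g/cm^3


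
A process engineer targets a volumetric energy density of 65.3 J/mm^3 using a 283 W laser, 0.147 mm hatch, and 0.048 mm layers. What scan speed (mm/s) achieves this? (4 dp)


v = 283 / (65.3*0.147*0.048) = 614.2069 mm/s


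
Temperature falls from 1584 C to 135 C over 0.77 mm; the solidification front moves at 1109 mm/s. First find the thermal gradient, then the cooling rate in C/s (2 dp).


G = (1584-135)/0.77 = 1881.81818182 C/mm
CR = 1881.81818182 * 1109 = 2086936.36 C/s


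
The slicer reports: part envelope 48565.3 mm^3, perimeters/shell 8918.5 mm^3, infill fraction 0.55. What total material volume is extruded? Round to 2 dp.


V_infill = (48565.3 - 8918.5) * 0.55 = 21805.74
V_total = 8918.5 + 21805.74 = 30724.24 mm^3


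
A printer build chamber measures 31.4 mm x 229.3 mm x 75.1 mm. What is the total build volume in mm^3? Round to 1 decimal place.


V = 31.4 * 229.3 * 75.1 = 540721.5 mm^3


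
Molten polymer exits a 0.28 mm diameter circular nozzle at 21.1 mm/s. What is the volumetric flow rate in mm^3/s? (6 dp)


A = pi*(0.28/2)^2 = 0.06157522 mm^2
Q = 0.06157522 * 21.1 = 1.299237 mm^3/s


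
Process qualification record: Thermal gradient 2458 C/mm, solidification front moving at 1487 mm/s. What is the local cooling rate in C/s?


CR = 2458 * 1487 = 3655046 C/s


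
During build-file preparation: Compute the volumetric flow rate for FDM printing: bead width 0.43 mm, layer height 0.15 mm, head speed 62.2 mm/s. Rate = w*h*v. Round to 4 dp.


Rate = 0.43 * 0.15 * 62.2 = 4.0119 mm^3/s


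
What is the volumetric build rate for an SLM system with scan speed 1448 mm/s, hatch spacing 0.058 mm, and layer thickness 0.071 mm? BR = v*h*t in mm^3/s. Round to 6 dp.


Rate = 1448 * 0.058 * 0.071 = 5.962864 mm^3/s


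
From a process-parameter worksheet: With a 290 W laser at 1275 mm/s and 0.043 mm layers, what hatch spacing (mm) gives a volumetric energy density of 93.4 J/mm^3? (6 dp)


h = 290 / (93.4*1275*0.043) = 0.056633 mm


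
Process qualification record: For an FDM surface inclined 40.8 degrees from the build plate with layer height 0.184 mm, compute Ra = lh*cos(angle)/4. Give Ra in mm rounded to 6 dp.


Ra = 0.184 * cos(40.8) / 4 = 0.034822 mm


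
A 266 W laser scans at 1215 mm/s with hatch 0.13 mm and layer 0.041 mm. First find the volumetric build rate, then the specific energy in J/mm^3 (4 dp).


Build rate = 1215 * 0.13 * 0.041 = 6.47595 mm^3/s
SE = 266 / 6.47595 = 41.0751 J/mm^3


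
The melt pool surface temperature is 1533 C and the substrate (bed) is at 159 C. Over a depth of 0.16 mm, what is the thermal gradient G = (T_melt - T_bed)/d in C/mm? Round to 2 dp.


G = (1533-159)/0.16 = 8587.5 C/mm


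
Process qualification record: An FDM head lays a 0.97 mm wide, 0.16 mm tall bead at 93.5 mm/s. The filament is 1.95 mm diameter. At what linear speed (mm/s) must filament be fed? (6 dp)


Q = 0.97 * 0.16 * 93.5 = 14.5112 mm^3/s
A_fil = pi*(1.95/2)^2 = 2.98647652 mm^2
v_feed = 14.5112 / 2.98647652 = 4.85897 mm/s


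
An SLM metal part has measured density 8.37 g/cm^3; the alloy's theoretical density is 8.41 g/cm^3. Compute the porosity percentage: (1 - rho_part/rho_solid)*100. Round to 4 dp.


Porosity = (1-8.37/8.41)*100 = 0.4756 %


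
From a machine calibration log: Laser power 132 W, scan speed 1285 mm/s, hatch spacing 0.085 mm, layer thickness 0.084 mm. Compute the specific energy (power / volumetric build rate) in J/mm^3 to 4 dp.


Build rate = 1285 * 0.085 * 0.084 = 9.1749 mm^3/s
SE = 132 / 9.1749 = 14.3871 J/mm^3


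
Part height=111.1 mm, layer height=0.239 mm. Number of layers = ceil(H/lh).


Layers = ceil(111.1/0.239) = 465


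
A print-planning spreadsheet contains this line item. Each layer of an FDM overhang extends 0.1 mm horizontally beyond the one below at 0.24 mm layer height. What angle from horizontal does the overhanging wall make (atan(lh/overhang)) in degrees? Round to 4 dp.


angle = atan(0.24/0.1) = 67.3801 degrees


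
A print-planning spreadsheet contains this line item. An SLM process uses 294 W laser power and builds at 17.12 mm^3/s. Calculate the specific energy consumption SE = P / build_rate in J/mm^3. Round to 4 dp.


SE = 294 / 17.12 = 17.1729 J/mm^3


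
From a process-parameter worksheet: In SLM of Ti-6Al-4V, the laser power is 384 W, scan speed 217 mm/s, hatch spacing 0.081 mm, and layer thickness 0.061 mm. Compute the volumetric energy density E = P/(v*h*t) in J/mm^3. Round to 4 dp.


E = 384 / (217*0.081*0.061) = 358.1431 J/mm^3


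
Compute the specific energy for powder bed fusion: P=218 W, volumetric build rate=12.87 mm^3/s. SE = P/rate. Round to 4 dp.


SE = 218 / 12.87 = 16.9386 J/mm^3


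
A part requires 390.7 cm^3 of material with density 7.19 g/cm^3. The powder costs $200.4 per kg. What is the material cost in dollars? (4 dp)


Mass = 390.7*7.19/1000 = 2.809133 kg
Cost = 2.809133 * 200.4 = 562.9503 $


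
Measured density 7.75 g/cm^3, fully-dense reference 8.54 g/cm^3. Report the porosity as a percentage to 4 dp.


Porosity = (1-7.75/8.54)*100 = 9.2506 %


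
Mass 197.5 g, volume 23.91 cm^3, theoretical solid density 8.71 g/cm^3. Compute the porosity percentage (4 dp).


rho_part = 197.5 / 23.91 = 8.2601422 g/cm^3
Porosity = (1 - 8.2601422/8.71)*100 = 5.1648 %


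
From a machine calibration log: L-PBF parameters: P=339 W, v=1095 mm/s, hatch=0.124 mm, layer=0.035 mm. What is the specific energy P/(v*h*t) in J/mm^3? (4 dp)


Build rate = 1095 * 0.124 * 0.035 = 4.7523 mm^3/s
SE = 339 / 4.7523 = 71.3339 J/mm^3


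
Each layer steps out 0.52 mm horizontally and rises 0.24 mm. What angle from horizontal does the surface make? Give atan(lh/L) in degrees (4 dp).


angle = atan(0.24/0.52) = 24.7751 degrees


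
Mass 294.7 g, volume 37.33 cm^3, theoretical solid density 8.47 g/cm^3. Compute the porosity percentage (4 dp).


rho_part = 294.7 / 37.33 = 7.89445486 g/cm^3
Porosity = (1 - 7.89445486/8.47)*100 = 6.7951 %


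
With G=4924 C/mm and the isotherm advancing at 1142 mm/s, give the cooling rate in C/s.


CR = 4924 * 1142 = 5623208 C/s


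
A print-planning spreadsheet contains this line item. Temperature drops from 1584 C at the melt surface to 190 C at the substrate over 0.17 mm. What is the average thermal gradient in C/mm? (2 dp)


G = (1584-190)/0.17 = 8200.0 C/mm


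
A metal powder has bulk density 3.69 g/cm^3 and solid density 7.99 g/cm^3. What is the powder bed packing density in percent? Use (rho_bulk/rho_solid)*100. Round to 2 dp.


Packing = (3.69/7.99)*100 = 46.18 %


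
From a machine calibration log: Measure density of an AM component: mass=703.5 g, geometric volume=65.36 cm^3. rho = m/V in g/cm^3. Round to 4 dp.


rho = 703.5 / 65.36 = 10.7635 g/cm^3


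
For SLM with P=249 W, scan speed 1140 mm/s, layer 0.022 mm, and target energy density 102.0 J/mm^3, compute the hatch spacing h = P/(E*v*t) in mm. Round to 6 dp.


h = 249 / (102.0*1140*0.022) = 0.097336 mm


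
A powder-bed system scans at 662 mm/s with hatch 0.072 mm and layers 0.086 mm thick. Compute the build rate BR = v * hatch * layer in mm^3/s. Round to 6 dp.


Rate = 662 * 0.072 * 0.086 = 4.099104 mm^3/s


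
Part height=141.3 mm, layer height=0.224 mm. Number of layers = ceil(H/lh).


Layers = ceil(141.3/0.224) = 631


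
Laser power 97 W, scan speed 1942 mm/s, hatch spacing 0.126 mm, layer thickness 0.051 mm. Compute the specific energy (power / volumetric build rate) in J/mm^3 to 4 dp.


Build rate = 1942 * 0.126 * 0.051 = 12.479292 mm^3/s
SE = 97 / 12.479292 = 7.7729 J/mm^3


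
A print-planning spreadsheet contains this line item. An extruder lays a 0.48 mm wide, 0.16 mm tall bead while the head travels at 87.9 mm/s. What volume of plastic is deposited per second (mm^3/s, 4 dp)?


Rate = 0.48 * 0.16 * 87.9 = 6.7507 mm^3/s


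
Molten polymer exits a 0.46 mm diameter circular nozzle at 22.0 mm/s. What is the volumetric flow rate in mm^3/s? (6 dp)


A = pi*(0.46/2)^2 = 0.16619025 mm^2
Q = 0.16619025 * 22.0 = 3.656186 mm^3/s


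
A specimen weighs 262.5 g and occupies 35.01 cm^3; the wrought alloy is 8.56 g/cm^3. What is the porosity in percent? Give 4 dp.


rho_part = 262.5 / 35.01 = 7.49785775 g/cm^3
Porosity = (1 - 7.49785775/8.56)*100 = 12.4082 %


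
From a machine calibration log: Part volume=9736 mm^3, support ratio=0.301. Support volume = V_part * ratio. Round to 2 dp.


V_support = 9736 * 0.301 = 2930.54 mm^3


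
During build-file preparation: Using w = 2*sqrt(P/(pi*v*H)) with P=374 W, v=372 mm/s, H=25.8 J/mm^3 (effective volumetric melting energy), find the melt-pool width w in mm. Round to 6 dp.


w = 2*sqrt(374/(pi*372*25.8)) = 0.222746 mm


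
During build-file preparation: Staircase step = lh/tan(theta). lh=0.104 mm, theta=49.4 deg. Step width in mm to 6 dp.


step = 0.104 / tan(49.4) = 0.089139 mm


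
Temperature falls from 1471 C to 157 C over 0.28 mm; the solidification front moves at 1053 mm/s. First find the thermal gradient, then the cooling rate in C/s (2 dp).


G = (1471-157)/0.28 = 4692.85714286 C/mm
CR = 4692.85714286 * 1053 = 4941578.57 C/s


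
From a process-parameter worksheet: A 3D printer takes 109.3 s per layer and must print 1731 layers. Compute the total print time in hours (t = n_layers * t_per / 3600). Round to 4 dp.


t = 1731 * 109.3 / 3600 = 52.5551 hrs


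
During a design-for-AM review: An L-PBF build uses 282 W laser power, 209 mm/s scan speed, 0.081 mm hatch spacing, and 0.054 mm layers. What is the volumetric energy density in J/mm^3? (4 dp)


E = 282 / (209*0.081*0.054) = 308.4779 J/mm^3


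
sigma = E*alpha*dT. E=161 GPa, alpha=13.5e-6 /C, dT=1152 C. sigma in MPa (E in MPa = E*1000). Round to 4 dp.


sigma = 161*1000 * 13.5e-6 * 1152 = 2503.872 MPa


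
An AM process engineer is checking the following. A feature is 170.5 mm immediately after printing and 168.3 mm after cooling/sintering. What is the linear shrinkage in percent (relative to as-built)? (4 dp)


Shrinkage = ((170.5-168.3)/170.5)*100 = 1.2903 %


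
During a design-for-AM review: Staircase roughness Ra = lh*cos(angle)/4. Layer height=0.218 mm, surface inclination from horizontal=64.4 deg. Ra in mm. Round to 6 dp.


Ra = 0.218 * cos(64.4) / 4 = 0.023549 mm


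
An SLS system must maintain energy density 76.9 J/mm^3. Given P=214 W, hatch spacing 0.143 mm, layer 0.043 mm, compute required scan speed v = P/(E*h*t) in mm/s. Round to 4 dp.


v = 214 / (76.9*0.143*0.043) = 452.5671 mm/s


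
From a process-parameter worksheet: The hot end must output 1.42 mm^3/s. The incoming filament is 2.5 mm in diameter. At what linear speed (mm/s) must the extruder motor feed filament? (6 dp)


A = pi*(2.5/2)^2 = 4.908739
v = 1.42 / 4.908739 = 0.28928 mm/s


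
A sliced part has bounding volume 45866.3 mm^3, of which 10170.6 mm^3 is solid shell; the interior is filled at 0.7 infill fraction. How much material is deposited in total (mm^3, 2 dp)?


V_infill = (45866.3 - 10170.6) * 0.7 = 24986.99
V_total = 10170.6 + 24986.99 = 35157.59 mm^3


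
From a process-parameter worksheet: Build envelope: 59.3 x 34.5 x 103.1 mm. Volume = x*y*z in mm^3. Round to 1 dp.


V = 59.3 * 34.5 * 103.1 = 210927.1 mm^3


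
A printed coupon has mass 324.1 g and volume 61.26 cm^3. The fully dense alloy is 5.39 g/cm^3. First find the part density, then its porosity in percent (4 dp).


rho_part = 324.1 / 61.26 = 5.29056481 g/cm^3
Porosity = (1 - 5.29056481/5.39)*100 = 1.8448 %


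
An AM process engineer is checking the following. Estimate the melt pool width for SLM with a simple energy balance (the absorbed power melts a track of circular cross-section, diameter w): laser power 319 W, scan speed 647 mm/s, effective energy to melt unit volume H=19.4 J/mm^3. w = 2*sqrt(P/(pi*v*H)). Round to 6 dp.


w = 2*sqrt(319/(pi*647*19.4)) = 0.179886 mm


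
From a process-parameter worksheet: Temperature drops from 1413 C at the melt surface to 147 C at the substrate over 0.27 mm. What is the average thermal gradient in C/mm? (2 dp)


G = (1413-147)/0.27 = 4688.89 C/mm


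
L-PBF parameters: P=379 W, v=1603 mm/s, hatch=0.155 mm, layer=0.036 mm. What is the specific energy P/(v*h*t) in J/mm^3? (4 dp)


Build rate = 1603 * 0.155 * 0.036 = 8.94474 mm^3/s
SE = 379 / 8.94474 = 42.3713 J/mm^3


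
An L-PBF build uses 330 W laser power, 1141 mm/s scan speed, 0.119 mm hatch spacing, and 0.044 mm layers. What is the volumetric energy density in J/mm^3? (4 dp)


E = 330 / (1141*0.119*0.044) = 55.2368 J/mm^3


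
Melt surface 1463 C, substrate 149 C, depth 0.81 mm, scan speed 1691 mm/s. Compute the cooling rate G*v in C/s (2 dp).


G = (1463-149)/0.81 = 1622.22222222 C/mm
CR = 1622.22222222 * 1691 = 2743177.78 C/s


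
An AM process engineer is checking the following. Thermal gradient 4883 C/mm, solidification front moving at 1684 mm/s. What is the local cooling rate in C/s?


CR = 4883 * 1684 = 8222972 C/s


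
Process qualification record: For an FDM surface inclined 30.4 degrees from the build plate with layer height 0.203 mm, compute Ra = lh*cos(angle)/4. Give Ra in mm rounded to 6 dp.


Ra = 0.203 * cos(30.4) / 4 = 0.043773 mm


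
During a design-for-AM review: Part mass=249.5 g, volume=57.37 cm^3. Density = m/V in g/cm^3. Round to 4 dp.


rho = 249.5 / 57.37 = 4.349 g/cm^3


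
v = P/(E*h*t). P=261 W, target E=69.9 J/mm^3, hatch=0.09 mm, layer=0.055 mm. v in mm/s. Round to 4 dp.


v = 261 / (69.9*0.09*0.055) = 754.3244 mm/s


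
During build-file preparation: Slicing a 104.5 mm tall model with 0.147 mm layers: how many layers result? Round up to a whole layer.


Layers = ceil(104.5/0.147) = 711


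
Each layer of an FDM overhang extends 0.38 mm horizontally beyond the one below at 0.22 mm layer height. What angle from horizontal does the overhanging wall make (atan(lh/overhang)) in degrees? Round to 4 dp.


angle = atan(0.22/0.38) = 30.0686 degrees


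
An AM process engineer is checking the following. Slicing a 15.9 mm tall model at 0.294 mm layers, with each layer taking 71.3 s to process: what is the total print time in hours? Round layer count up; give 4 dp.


Layers = ceil(15.9/0.294) = 55
t = 55 * 71.3 / 3600 = 1.0893 hrs


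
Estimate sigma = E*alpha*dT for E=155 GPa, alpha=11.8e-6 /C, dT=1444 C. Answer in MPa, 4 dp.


sigma = 155*1000 * 11.8e-6 * 1444 = 2641.076 MPa


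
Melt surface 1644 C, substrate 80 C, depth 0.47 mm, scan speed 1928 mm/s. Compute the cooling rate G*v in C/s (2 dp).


G = (1644-80)/0.47 = 3327.65957447 C/mm
CR = 3327.65957447 * 1928 = 6415727.66 C/s


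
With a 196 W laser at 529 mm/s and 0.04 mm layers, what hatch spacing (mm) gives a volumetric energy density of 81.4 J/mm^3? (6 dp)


h = 196 / (81.4*529*0.04) = 0.113793 mm


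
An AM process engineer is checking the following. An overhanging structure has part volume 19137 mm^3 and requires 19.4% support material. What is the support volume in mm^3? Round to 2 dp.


V_support = 19137 * 0.194 = 3712.58 mm^3


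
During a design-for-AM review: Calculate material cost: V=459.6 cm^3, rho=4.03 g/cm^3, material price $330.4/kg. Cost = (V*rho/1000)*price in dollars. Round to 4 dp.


Mass = 459.6*4.03/1000 = 1.852188 kg
Cost = 1.852188 * 330.4 = 611.9629 $


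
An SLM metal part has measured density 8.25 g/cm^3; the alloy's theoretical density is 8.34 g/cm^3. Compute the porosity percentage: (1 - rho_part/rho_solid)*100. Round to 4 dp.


Porosity = (1-8.25/8.34)*100 = 1.0791 %


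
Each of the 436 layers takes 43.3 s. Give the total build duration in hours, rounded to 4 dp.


t = 436 * 43.3 / 3600 = 5.2441 hrs


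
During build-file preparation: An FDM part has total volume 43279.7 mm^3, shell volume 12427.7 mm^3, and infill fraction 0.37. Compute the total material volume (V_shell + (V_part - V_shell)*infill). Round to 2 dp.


V_infill = (43279.7 - 12427.7) * 0.37 = 11415.24
V_total = 12427.7 + 11415.24 = 23842.94 mm^3


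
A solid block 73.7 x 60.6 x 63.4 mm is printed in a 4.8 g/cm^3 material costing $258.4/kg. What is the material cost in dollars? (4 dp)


V = 73.7 * 60.6 * 63.4 = 283158.348 mm^3 = 283.158348 cm^3
Mass = 283.158348 * 4.8 / 1000 = 1.35916007 kg
Cost = 1.35916007 * 258.4 = 351.207 $


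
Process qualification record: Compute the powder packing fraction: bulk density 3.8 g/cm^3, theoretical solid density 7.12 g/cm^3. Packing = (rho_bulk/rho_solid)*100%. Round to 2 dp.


Packing = (3.8/7.12)*100 = 53.37 %


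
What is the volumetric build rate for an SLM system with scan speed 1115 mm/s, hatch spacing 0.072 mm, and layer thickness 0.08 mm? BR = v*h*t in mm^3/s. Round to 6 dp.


Rate = 1115 * 0.072 * 0.08 = 6.4224 mm^3/s


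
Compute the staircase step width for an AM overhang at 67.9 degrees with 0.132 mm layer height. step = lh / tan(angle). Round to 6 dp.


step = 0.132 / tan(67.9) = 0.0536 mm


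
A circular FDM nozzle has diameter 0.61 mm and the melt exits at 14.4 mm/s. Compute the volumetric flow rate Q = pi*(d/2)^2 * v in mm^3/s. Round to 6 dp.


A = pi*(0.61/2)^2 = 0.29224666 mm^2
Q = 0.29224666 * 14.4 = 4.208352 mm^3/s


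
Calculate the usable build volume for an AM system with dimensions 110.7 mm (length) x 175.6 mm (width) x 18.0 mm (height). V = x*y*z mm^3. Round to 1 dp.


V = 110.7 * 175.6 * 18.0 = 349900.6 mm^3


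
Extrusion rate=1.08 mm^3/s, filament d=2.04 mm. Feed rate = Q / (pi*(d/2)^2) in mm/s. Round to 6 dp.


A = pi*(2.04/2)^2 = 3.268513
v = 1.08 / 3.268513 = 0.330425 mm/s


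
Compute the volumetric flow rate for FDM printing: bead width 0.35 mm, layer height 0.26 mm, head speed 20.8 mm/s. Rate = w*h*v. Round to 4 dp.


Rate = 0.35 * 0.26 * 20.8 = 1.8928 mm^3/s


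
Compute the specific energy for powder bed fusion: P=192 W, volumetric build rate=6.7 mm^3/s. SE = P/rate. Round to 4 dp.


SE = 192 / 6.7 = 28.6567 J/mm^3


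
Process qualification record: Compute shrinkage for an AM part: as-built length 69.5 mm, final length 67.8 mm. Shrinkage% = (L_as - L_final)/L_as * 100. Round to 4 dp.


Shrinkage = ((69.5-67.8)/69.5)*100 = 2.446 %


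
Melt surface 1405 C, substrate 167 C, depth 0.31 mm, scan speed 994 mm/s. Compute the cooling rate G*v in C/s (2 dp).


G = (1405-167)/0.31 = 3993.5483871 C/mm
CR = 3993.5483871 * 994 = 3969587.1 C/s


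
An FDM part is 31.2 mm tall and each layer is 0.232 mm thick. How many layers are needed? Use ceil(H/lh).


Layers = ceil(31.2/0.232) = 135


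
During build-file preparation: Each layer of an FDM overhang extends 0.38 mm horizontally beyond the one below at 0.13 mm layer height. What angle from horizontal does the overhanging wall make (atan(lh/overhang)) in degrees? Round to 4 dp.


angle = atan(0.13/0.38) = 18.8861 degrees


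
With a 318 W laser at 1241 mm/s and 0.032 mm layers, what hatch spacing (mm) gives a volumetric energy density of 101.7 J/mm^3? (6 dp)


h = 318 / (101.7*1241*0.032) = 0.078738 mm


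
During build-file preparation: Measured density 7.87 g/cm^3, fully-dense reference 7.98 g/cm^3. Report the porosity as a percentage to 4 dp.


Porosity = (1-7.87/7.98)*100 = 1.3784 %


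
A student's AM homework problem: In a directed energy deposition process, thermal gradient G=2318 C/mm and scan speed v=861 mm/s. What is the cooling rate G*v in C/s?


CR = 2318 * 861 = 1995798 C/s


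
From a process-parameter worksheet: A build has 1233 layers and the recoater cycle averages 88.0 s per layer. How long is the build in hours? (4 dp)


t = 1233 * 88.0 / 3600 = 30.14 hrs


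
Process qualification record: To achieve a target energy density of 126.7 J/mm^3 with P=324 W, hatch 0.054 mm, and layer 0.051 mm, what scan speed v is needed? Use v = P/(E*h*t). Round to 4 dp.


v = 324 / (126.7*0.054*0.051) = 928.5482 mm/s


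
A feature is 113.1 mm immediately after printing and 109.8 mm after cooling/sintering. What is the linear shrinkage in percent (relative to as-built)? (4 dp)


Shrinkage = ((113.1-109.8)/113.1)*100 = 2.9178 %


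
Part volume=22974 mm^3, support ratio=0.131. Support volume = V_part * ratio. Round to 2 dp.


V_support = 22974 * 0.131 = 3009.59 mm^3


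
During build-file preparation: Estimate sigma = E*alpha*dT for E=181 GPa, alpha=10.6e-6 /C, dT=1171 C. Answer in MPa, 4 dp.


sigma = 181*1000 * 10.6e-6 * 1171 = 2246.6806 MPa


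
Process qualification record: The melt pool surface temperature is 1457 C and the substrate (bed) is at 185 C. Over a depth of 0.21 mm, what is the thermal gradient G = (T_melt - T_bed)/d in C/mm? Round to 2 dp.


G = (1457-185)/0.21 = 6057.14 C/mm


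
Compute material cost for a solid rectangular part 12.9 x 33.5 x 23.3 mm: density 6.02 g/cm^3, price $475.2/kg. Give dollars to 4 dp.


V = 12.9 * 33.5 * 23.3 = 10069.095 mm^3 = 10.069095 cm^3
Mass = 10.069095 * 6.02 / 1000 = 0.06061595 kg
Cost = 0.06061595 * 475.2 = 28.8047 $


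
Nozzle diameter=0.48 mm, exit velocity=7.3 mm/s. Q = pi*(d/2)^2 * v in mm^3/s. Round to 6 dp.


A = pi*(0.48/2)^2 = 0.18095574 mm^2
Q = 0.18095574 * 7.3 = 1.320977 mm^3/s


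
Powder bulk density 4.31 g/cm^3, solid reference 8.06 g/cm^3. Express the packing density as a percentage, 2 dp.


Packing = (4.31/8.06)*100 = 53.47 %


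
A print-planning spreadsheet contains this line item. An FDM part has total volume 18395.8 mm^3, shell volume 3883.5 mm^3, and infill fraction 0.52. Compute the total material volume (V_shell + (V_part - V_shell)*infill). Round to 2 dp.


V_infill = (18395.8 - 3883.5) * 0.52 = 7546.4
V_total = 3883.5 + 7546.4 = 11429.9 mm^3


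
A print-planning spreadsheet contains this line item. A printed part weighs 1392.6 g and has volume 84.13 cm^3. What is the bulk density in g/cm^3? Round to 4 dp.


rho = 1392.6 / 84.13 = 16.553 g/cm^3


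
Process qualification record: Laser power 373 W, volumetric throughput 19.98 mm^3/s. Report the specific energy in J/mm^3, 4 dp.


SE = 373 / 19.98 = 18.6687 J/mm^3


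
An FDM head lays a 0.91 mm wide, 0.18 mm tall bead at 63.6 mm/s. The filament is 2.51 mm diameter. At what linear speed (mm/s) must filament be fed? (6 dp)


Q = 0.91 * 0.18 * 63.6 = 10.41768 mm^3/s
A_fil = pi*(2.51/2)^2 = 4.94808697 mm^2
v_feed = 10.41768 / 4.94808697 = 2.105395 mm/s


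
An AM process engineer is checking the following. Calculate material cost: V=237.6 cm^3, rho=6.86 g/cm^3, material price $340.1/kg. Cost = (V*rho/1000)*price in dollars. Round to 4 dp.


Mass = 237.6*6.86/1000 = 1.629936 kg
Cost = 1.629936 * 340.1 = 554.3412 $


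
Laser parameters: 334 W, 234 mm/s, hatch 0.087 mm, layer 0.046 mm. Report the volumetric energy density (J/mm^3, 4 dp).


E = 334 / (234*0.087*0.046) = 356.6593 J/mm^3


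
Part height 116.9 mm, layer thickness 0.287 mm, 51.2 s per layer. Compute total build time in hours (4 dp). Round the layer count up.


Layers = ceil(116.9/0.287) = 408
t = 408 * 51.2 / 3600 = 5.8027 hrs


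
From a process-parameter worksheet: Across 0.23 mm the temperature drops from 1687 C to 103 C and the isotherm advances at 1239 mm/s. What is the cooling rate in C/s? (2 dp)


G = (1687-103)/0.23 = 6886.95652174 C/mm
CR = 6886.95652174 * 1239 = 8532939.13 C/s


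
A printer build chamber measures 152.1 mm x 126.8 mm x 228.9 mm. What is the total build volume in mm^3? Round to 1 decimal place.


V = 152.1 * 126.8 * 228.9 = 4414629.5 mm^3


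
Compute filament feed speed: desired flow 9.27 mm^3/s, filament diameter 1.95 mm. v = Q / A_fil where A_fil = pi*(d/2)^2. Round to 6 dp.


A = pi*(1.95/2)^2 = 2.986477
v = 9.27 / 2.986477 = 3.103992 mm/s


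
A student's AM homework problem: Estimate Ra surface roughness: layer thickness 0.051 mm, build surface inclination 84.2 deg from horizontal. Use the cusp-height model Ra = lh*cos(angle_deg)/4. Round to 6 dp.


Ra = 0.051 * cos(84.2) / 4 = 0.001288 mm


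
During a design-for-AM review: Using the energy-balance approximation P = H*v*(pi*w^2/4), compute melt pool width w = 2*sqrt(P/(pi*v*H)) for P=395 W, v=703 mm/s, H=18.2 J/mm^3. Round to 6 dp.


w = 2*sqrt(395/(pi*703*18.2)) = 0.198262 mm


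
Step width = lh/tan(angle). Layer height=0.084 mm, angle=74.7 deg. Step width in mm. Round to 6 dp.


step = 0.084 / tan(74.7) = 0.02298 mm


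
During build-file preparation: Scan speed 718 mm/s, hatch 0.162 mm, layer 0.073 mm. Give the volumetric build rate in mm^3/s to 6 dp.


Rate = 718 * 0.162 * 0.073 = 8.491068 mm^3/s


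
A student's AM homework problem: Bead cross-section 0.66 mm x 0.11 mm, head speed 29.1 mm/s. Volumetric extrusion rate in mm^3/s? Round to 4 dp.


Rate = 0.66 * 0.11 * 29.1 = 2.1127 mm^3/s


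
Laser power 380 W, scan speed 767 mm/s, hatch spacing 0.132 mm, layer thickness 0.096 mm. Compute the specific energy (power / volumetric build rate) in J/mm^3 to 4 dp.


Build rate = 767 * 0.132 * 0.096 = 9.719424 mm^3/s
SE = 380 / 9.719424 = 39.097 J/mm^3


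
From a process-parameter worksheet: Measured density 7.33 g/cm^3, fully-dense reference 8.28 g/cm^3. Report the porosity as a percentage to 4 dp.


Porosity = (1-7.33/8.28)*100 = 11.4734 %


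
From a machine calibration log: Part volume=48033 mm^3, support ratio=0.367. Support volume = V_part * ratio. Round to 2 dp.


V_support = 48033 * 0.367 = 17628.11 mm^3


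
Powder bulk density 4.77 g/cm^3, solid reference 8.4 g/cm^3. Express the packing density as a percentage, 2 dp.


Packing = (4.77/8.4)*100 = 56.79 %


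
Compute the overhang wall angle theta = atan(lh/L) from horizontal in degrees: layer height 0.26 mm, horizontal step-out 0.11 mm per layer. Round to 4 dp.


angle = atan(0.26/0.11) = 67.0679 degrees


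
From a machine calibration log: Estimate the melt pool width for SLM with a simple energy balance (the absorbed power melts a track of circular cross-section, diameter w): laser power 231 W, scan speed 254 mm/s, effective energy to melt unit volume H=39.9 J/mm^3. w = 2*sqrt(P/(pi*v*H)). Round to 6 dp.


w = 2*sqrt(231/(pi*254*39.9)) = 0.170356 mm


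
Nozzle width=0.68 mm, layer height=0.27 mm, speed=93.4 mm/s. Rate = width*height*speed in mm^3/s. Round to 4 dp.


Rate = 0.68 * 0.27 * 93.4 = 17.1482 mm^3/s


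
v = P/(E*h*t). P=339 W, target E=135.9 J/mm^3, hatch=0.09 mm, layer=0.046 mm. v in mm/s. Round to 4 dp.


v = 339 / (135.9*0.09*0.046) = 602.5317 mm/s


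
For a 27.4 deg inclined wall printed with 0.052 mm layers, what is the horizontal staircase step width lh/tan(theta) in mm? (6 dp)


step = 0.052 / tan(27.4) = 0.100318 mm


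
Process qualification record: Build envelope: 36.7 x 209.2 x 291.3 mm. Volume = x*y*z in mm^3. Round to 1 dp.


V = 36.7 * 209.2 * 291.3 = 2236496.5 mm^3


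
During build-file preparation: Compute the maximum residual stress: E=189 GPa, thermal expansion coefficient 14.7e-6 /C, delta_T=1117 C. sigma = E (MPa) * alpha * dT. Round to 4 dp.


sigma = 189*1000 * 14.7e-6 * 1117 = 3103.3611 MPa


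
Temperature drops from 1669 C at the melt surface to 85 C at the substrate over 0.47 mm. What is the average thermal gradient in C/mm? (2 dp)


G = (1669-85)/0.47 = 3370.21 C/mm


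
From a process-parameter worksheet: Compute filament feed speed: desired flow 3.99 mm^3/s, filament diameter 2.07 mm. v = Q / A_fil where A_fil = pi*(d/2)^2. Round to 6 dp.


A = pi*(2.07/2)^2 = 3.365353
v = 3.99 / 3.365353 = 1.185611 mm/s


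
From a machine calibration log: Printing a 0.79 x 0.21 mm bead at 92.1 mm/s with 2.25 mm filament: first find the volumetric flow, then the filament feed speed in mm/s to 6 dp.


Q = 0.79 * 0.21 * 92.1 = 15.27939 mm^3/s
A_fil = pi*(2.25/2)^2 = 3.9760782 mm^2
v_feed = 15.27939 / 3.9760782 = 3.842829 mm/s


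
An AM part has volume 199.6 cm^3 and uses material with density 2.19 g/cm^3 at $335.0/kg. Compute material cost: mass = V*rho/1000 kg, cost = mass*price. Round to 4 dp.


Mass = 199.6*2.19/1000 = 0.437124 kg
Cost = 0.437124 * 335.0 = 146.4365 $


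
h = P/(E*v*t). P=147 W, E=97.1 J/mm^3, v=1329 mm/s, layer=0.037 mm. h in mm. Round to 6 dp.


h = 147 / (97.1*1329*0.037) = 0.030787 mm


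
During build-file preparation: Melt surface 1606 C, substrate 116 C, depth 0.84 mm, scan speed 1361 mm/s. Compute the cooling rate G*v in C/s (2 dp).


G = (1606-116)/0.84 = 1773.80952381 C/mm
CR = 1773.80952381 * 1361 = 2414154.76 C/s


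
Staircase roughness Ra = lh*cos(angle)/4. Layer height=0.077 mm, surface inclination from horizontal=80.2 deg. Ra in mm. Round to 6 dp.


Ra = 0.077 * cos(80.2) / 4 = 0.003277 mm


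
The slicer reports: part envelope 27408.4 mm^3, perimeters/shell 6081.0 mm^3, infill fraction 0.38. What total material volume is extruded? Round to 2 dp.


V_infill = (27408.4 - 6081.0) * 0.38 = 8104.41
V_total = 6081.0 + 8104.41 = 14185.41 mm^3


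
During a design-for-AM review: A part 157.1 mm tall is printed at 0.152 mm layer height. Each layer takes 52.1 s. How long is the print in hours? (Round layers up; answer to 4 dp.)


Layers = ceil(157.1/0.152) = 1034
t = 1034 * 52.1 / 3600 = 14.9643 hrs


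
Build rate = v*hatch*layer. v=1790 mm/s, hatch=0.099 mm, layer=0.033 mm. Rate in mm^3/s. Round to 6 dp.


Rate = 1790 * 0.099 * 0.033 = 5.84793 mm^3/s


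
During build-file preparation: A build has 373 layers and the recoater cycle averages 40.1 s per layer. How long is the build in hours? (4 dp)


t = 373 * 40.1 / 3600 = 4.1548 hrs


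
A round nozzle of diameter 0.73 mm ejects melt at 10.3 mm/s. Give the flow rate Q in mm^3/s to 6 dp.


A = pi*(0.73/2)^2 = 0.41853868 mm^2
Q = 0.41853868 * 10.3 = 4.310948 mm^3/s


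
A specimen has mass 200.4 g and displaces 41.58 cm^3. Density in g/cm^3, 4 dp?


rho = 200.4 / 41.58 = 4.8196 g/cm^3


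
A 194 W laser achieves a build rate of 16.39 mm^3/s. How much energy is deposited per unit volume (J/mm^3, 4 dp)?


SE = 194 / 16.39 = 11.8365 J/mm^3


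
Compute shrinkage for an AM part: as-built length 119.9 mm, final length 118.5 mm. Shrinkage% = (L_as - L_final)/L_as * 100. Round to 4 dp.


Shrinkage = ((119.9-118.5)/119.9)*100 = 1.1676 %


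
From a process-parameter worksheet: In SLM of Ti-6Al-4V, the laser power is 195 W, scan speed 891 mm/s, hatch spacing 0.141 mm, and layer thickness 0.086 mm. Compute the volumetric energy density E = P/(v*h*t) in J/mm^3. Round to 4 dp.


E = 195 / (891*0.141*0.086) = 18.0484 J/mm^3


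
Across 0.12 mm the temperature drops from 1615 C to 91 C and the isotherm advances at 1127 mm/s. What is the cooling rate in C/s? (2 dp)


G = (1615-91)/0.12 = 12700.0 C/mm
CR = 12700.0 * 1127 = 14312900.0 C/s


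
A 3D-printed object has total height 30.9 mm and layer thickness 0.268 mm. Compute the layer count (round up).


Layers = ceil(30.9/0.268) = 116


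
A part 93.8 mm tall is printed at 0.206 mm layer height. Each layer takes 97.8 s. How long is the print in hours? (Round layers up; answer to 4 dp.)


Layers = ceil(93.8/0.206) = 456
t = 456 * 97.8 / 3600 = 12.388 hrs


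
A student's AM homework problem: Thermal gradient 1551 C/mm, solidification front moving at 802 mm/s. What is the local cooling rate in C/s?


CR = 1551 * 802 = 1243902 C/s


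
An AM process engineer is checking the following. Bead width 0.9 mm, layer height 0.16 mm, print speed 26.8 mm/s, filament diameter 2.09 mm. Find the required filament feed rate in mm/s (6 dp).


Q = 0.9 * 0.16 * 26.8 = 3.8592 mm^3/s
A_fil = pi*(2.09/2)^2 = 3.43069772 mm^2
v_feed = 3.8592 / 3.43069772 = 1.124902 mm/s


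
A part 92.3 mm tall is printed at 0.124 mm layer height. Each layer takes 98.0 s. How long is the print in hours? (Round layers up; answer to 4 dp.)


Layers = ceil(92.3/0.124) = 745
t = 745 * 98.0 / 3600 = 20.2806 hrs


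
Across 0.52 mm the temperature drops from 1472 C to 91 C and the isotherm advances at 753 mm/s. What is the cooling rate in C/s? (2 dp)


G = (1472-91)/0.52 = 2655.76923077 C/mm
CR = 2655.76923077 * 753 = 1999794.23 C/s


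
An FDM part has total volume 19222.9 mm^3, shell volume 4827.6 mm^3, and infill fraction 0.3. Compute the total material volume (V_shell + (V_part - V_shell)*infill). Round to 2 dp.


V_infill = (19222.9 - 4827.6) * 0.3 = 4318.59
V_total = 4827.6 + 4318.59 = 9146.19 mm^3


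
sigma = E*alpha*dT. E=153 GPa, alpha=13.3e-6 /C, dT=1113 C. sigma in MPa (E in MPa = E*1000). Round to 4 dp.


sigma = 153*1000 * 13.3e-6 * 1113 = 2264.8437 MPa


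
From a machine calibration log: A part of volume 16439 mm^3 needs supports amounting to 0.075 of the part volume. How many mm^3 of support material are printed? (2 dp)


V_support = 16439 * 0.075 = 1232.93 mm^3


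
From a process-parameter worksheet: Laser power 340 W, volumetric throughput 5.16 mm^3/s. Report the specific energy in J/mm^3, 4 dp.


SE = 340 / 5.16 = 65.8915 J/mm^3


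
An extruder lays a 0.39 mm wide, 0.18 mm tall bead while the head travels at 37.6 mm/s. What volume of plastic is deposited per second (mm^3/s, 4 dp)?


Rate = 0.39 * 0.18 * 37.6 = 2.6395 mm^3/s


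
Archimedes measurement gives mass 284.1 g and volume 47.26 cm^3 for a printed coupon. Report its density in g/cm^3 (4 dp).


rho = 284.1 / 47.26 = 6.0114 g/cm^3


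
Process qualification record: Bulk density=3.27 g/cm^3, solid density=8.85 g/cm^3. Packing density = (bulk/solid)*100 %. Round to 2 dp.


Packing = (3.27/8.85)*100 = 36.95 %


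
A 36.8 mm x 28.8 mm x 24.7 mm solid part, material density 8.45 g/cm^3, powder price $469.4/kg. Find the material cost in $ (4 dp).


V = 36.8 * 28.8 * 24.7 = 26178.048 mm^3 = 26.178048 cm^3
Mass = 26.178048 * 8.45 / 1000 = 0.22120451 kg
Cost = 0.22120451 * 469.4 = 103.8334 $


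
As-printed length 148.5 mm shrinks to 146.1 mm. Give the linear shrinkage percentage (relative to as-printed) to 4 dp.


Shrinkage = ((148.5-146.1)/148.5)*100 = 1.6162 %


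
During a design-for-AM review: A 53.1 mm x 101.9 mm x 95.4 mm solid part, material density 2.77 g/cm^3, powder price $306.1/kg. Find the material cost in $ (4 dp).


V = 53.1 * 101.9 * 95.4 = 516198.906 mm^3 = 516.198906 cm^3
Mass = 516.198906 * 2.77 / 1000 = 1.42987097 kg
Cost = 1.42987097 * 306.1 = 437.6835 $


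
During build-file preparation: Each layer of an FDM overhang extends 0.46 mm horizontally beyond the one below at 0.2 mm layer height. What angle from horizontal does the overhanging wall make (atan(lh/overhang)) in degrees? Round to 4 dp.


angle = atan(0.2/0.46) = 23.4986 degrees


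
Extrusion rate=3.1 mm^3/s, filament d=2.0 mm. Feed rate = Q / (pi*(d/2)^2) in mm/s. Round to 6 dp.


A = pi*(2.0/2)^2 = 3.141593
v = 3.1 / 3.141593 = 0.986761 mm/s


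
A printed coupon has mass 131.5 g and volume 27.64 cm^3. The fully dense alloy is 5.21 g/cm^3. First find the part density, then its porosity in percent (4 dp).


rho_part = 131.5 / 27.64 = 4.75759768 g/cm^3
Porosity = (1 - 4.75759768/5.21)*100 = 8.6833 %


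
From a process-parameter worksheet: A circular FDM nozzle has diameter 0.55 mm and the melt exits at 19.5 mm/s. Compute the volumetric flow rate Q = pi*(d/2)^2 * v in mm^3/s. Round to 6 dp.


A = pi*(0.55/2)^2 = 0.23758294 mm^2
Q = 0.23758294 * 19.5 = 4.632867 mm^3/s


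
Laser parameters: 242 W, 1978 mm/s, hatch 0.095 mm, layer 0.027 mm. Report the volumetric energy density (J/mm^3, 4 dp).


E = 242 / (1978*0.095*0.027) = 47.6982 J/mm^3


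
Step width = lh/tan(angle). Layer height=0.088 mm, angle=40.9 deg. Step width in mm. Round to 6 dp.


step = 0.088 / tan(40.9) = 0.10159 mm


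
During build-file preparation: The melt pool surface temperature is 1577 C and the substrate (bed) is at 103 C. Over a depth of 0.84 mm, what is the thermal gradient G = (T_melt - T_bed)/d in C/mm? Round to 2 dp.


G = (1577-103)/0.84 = 1754.76 C/mm


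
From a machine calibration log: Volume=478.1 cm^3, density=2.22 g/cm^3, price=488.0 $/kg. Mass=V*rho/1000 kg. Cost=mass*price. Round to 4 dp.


Mass = 478.1*2.22/1000 = 1.061382 kg
Cost = 1.061382 * 488.0 = 517.9544 $


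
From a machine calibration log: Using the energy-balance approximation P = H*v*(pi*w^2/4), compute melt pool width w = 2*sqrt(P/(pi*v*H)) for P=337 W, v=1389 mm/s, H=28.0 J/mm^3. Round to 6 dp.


w = 2*sqrt(337/(pi*1389*28.0)) = 0.105036 mm


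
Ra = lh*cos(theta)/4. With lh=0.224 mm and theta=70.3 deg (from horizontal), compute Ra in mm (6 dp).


Ra = 0.224 * cos(70.3) / 4 = 0.018877 mm


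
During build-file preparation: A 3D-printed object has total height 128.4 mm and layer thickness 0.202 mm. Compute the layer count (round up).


Layers = ceil(128.4/0.202) = 636


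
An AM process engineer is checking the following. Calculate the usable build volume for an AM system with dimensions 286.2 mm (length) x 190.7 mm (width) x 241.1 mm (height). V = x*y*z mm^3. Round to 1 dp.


V = 286.2 * 190.7 * 241.1 = 13158837.8 mm^3


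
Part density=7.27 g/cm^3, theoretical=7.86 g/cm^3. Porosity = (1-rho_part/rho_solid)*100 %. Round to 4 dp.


Porosity = (1-7.27/7.86)*100 = 7.5064 %


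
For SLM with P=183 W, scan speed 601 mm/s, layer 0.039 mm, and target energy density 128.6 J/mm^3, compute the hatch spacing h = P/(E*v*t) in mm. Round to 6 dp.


h = 183 / (128.6*601*0.039) = 0.060712 mm


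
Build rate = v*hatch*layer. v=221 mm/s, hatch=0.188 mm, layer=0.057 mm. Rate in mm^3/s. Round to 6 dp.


Rate = 221 * 0.188 * 0.057 = 2.368236 mm^3/s


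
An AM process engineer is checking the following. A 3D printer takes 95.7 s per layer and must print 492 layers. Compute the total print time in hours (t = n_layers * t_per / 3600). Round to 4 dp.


t = 492 * 95.7 / 3600 = 13.079 hrs


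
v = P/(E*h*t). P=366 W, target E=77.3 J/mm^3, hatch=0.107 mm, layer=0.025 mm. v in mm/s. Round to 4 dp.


v = 366 / (77.3*0.107*0.025) = 1770.0185 mm/s


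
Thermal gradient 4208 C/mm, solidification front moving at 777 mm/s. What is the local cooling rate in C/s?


CR = 4208 * 777 = 3269616 C/s


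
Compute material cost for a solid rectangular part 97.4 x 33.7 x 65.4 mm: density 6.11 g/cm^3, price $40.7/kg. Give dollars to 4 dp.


V = 97.4 * 33.7 * 65.4 = 214667.652 mm^3 = 214.667652 cm^3
Mass = 214.667652 * 6.11 / 1000 = 1.31161935 kg
Cost = 1.31161935 * 40.7 = 53.3829 $


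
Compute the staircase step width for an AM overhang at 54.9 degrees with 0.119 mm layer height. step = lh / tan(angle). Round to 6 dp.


step = 0.119 / tan(54.9) = 0.083635 mm


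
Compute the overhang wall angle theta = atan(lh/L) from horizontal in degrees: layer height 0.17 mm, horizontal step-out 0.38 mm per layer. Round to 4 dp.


angle = atan(0.17/0.38) = 24.1022 degrees
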